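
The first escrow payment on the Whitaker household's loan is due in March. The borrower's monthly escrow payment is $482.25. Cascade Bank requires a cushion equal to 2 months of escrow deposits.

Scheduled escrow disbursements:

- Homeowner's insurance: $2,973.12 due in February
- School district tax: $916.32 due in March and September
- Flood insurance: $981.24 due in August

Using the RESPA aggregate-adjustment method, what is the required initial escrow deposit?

$1,398.57

Cushion = 2 × $482.25 = $964.50
Trial balance (start $0, +$482.25 each month, − disbursements):
  Mar: +$482.25 − $916.32 → -$434.07
  Apr: +$482.25 → $48.18
  May: +$482.25 → $530.43
  Jun: +$482.25 → $1,012.68
  Jul: +$482.25 → $1,494.93
  Aug: +$482.25 − $981.24 → $995.94
  Sep: +$482.25 − $916.32 → $561.87
  Oct: +$482.25 → $1,044.12
  Nov: +$482.25 → $1,526.37
  Dec: +$482.25 → $2,008.62
  Jan: +$482.25 → $2,490.87
  Feb: +$482.25 − $2,973.12 → $0.00
Lowest trial balance = -$434.07 (Mar)
Initial deposit = cushion − low point = $964.50 − (-$434.07) = $1,398.57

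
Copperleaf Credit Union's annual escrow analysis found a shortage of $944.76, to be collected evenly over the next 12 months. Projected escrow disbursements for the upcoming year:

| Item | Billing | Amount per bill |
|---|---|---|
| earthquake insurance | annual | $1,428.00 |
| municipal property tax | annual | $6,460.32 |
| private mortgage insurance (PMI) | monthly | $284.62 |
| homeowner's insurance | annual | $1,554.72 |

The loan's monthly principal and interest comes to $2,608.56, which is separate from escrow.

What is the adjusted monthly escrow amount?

Earthquake insurance: $1,428.00
Municipal property tax: $6,460.32
Private mortgage insurance (PMI): $284.62 × 12 = $3,415.44
Homeowner's insurance: $1,554.72
Yearly total = $1,428.00 + $6,460.32 + $3,415.44 + $1,554.72 = $12,858.48
Per month = $12,858.48 ÷ 12 = $1,071.54
Shortage per month = $944.76 / 12 = $78.73
New monthly escrow = $1,071.54 + $78.73 = $1,150.27

$1,150.27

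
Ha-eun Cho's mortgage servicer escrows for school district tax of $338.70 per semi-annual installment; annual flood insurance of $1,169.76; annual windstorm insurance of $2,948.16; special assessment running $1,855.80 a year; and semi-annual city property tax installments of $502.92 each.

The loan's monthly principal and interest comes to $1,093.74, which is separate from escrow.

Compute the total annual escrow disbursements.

$7,656.96

School district tax = $338.70 × 2 = $677.40 per year
Flood insurance = $1,169.76 per year
Windstorm insurance = $2,948.16 per year
Special assessment = $1,855.80 per year
City property tax = $502.92 × 2 = $1,005.84 per year
Total per year = $677.40 + $1,169.76 + $2,948.16 + $1,855.80 + $1,005.84 = $7,656.96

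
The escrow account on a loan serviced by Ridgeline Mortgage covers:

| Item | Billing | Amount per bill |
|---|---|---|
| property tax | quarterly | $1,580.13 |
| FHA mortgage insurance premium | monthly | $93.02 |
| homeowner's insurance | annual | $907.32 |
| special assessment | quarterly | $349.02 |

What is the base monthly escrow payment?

$811.68

Property tax: $1,580.13 × 4 = $6,320.52 per year
FHA mortgage insurance premium: $93.02 × 12 = $1,116.24 per year
Homeowner's insurance: $907.32 per year
Special assessment: $349.02 × 4 = $1,396.08 per year
Total per year = $6,320.52 + $1,116.24 + $907.32 + $1,396.08 = $9,740.16
Base monthly escrow = $9,740.16 ÷ 12 = $811.68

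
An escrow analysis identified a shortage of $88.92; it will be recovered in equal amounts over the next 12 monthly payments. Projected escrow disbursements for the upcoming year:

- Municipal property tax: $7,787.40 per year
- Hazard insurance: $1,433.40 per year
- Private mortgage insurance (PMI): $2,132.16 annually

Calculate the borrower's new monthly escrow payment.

$953.49

Municipal property tax: $7,787.40/yr
Hazard insurance: $1,433.40/yr
Private mortgage insurance (PMI): $2,132.16/yr
Combined annual = $11,352.96
Monthly = $11,352.96 / 12 = $946.08
Shortage spread = $88.92 / 12 = $7.41/mo
Adjusted monthly = $946.08 + $7.41 = $953.49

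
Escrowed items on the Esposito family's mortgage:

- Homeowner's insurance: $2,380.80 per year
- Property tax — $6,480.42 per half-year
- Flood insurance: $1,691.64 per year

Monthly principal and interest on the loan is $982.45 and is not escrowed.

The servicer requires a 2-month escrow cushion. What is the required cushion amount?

Homeowner's insurance = $2,380.80
Property tax = $6,480.42 × 2 = $12,960.84
Flood insurance = $1,691.64
Annual escrow total = $17,033.28
Monthly escrow = $17,033.28 ÷ 12 = $1,419.44
Required cushion = 2 × $1,419.44 = $2,838.88

$2,838.88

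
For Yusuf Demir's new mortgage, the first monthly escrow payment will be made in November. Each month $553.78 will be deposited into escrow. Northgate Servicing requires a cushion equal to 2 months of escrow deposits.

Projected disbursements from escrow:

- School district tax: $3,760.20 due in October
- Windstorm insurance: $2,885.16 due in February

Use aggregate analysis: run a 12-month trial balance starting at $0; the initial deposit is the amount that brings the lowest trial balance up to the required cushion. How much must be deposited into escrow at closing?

$1,777.60

Cushion = 2 × $553.78 = $1,107.56
Trial balance (start $0, +$553.78 each month, − disbursements):
  Nov: +$553.78 → $553.78
  Dec: +$553.78 → $1,107.56
  Jan: +$553.78 → $1,661.34
  Feb: +$553.78 − $2,885.16 → -$670.04
  Mar: +$553.78 → -$116.26
  Apr: +$553.78 → $437.52
  May: +$553.78 → $991.30
  Jun: +$553.78 → $1,545.08
  Jul: +$553.78 → $2,098.86
  Aug: +$553.78 → $2,652.64
  Sep: +$553.78 → $3,206.42
  Oct: +$553.78 − $3,760.20 → $0.00
Lowest trial balance = -$670.04 (Feb)
Initial deposit = cushion − low point = $1,107.56 − (-$670.04) = $1,777.60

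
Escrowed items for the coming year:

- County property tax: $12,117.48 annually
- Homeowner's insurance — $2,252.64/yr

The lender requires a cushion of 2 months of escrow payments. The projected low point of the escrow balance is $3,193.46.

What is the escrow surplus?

$798.44

County property tax = $12,117.48 per year
Homeowner's insurance = $2,252.64 per year
Total annual escrow = $14,370.12
Monthly escrow = $14,370.12 ÷ 12 = $1,197.51
Cushion = 2 × $1,197.51 = $2,395.02
Excess over cushion: $3,193.46 − $2,395.02 = $798.44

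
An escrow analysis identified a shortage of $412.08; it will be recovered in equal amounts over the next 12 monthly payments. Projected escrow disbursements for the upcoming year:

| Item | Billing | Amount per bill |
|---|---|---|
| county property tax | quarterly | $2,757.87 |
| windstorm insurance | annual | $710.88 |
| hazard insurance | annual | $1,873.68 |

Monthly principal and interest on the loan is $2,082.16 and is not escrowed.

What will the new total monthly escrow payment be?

County property tax: $2,757.87 × 4 = $11,031.48 per year
Windstorm insurance: $710.88 per year
Hazard insurance: $1,873.68 per year
Yearly total = $11,031.48 + $710.88 + $1,873.68 = $13,616.04
Base monthly escrow = $13,616.04 / 12 = $1,134.67
Shortage per month = $412.08 ÷ 12 = $34.34
New monthly escrow = $1,134.67 + $34.34 = $1,169.01

$1,169.01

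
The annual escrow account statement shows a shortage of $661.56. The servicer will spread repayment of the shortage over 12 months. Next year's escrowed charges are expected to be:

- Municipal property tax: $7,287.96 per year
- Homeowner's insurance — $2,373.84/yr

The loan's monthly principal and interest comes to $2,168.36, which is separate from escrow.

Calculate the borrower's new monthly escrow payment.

$860.28

Municipal property tax — $7,287.96/yr
Homeowner's insurance — $2,373.84/yr
Total per year = $7,287.96 + $2,373.84 = $9,661.80
Monthly = $9,661.80 / 12 = $805.15
Shortage per month = $661.56 ÷ 12 = $55.13
Adjusted monthly = $805.15 + $55.13 = $860.28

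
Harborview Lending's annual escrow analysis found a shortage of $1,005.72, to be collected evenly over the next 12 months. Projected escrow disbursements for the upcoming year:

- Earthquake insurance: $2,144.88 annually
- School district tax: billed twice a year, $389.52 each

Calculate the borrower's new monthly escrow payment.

$327.47

Earthquake insurance = $2,144.88 annually
School district tax = $389.52 × 2 = $779.04 annually
Annual escrow total = $2,144.88 + $779.04 = $2,923.92
Monthly = $2,923.92 / 12 = $243.66
Shortage spread = $1,005.72 / 12 = $83.81/mo
New monthly escrow = $243.66 + $83.81 = $327.47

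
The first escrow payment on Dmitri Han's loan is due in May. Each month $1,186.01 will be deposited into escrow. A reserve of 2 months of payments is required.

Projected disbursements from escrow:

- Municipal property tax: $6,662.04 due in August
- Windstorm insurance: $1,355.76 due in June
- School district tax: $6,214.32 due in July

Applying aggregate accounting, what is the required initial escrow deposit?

Cushion = 2 × $1,186.01 = $2,372.02
Trial balance (start $0, +$1,186.01 each month, − disbursements):
  May: +$1,186.01 → $1,186.01
  Jun: +$1,186.01 − $1,355.76 → $1,016.26
  Jul: +$1,186.01 − $6,214.32 → -$4,012.05
  Aug: +$1,186.01 − $6,662.04 → -$9,488.08
  Sep: +$1,186.01 → -$8,302.07
  Oct: +$1,186.01 → -$7,116.06
  Nov: +$1,186.01 → -$5,930.05
  Dec: +$1,186.01 → -$4,744.04
  Jan: +$1,186.01 → -$3,558.03
  Feb: +$1,186.01 → -$2,372.02
  Mar: +$1,186.01 → -$1,186.01
  Apr: +$1,186.01 → $0.00
Lowest trial balance = -$9,488.08 (Aug)
Initial deposit = cushion − low point = $2,372.02 − (-$9,488.08) = $11,860.10

$11,860.10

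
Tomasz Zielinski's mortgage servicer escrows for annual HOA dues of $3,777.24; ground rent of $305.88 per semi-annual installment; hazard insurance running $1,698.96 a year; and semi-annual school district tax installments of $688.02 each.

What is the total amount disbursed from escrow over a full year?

HOA dues — $3,777.24 annually
Ground rent — $305.88 × 2 = $611.76 annually
Hazard insurance — $1,698.96 annually
School district tax — $688.02 × 2 = $1,376.04 annually
Combined annual = $7,464.00

$7,464.00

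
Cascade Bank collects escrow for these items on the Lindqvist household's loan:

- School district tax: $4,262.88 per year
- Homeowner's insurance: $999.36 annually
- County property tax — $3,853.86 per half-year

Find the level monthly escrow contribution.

School district tax — $4,262.88/yr
Homeowner's insurance — $999.36/yr
County property tax — $3,853.86 × 2 = $7,707.72/yr
Combined annual = $4,262.88 + $999.36 + $7,707.72 = $12,969.96
Monthly escrow = $12,969.96 ÷ 12 = $1,080.83

$1,080.83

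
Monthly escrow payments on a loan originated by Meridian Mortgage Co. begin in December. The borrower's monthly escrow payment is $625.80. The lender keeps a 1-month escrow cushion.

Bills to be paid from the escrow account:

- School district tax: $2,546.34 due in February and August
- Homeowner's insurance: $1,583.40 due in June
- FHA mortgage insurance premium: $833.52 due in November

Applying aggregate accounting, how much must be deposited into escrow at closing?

$1,669.68

Cushion = 1 × $625.80 = $625.80
Trial balance (start $0, +$625.80 each month, − disbursements):
  Dec: +$625.80 → $625.80
  Jan: +$625.80 → $1,251.60
  Feb: +$625.80 − $2,546.34 → -$668.94
  Mar: +$625.80 → -$43.14
  Apr: +$625.80 → $582.66
  May: +$625.80 → $1,208.46
  Jun: +$625.80 − $1,583.40 → $250.86
  Jul: +$625.80 → $876.66
  Aug: +$625.80 − $2,546.34 → -$1,043.88
  Sep: +$625.80 → -$418.08
  Oct: +$625.80 → $207.72
  Nov: +$625.80 − $833.52 → $0.00
Lowest trial balance = -$1,043.88 (Aug)
Initial deposit = cushion − low point = $625.80 − (-$1,043.88) = $1,669.68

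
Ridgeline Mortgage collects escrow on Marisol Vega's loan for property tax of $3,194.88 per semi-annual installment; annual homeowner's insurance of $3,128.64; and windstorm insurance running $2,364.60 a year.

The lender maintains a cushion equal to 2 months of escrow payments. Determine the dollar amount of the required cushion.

Property tax = $3,194.88 × 2 = $6,389.76 annually
Homeowner's insurance = $3,128.64 annually
Windstorm insurance = $2,364.60 annually
Combined annual = $11,883.00
Base monthly escrow = $11,883.00 ÷ 12 = $990.25
Reserve = 2 × $990.25 = $1,980.50

$1,980.50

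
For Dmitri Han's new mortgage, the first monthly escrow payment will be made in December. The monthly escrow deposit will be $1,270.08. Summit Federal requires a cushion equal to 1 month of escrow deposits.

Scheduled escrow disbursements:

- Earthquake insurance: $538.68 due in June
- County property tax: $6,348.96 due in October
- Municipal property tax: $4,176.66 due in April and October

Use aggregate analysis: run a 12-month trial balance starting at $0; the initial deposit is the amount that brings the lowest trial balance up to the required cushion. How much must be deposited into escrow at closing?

Cushion = 1 × $1,270.08 = $1,270.08
Trial balance (start $0, +$1,270.08 each month, − disbursements):
  Dec: +$1,270.08 → $1,270.08
  Jan: +$1,270.08 → $2,540.16
  Feb: +$1,270.08 → $3,810.24
  Mar: +$1,270.08 → $5,080.32
  Apr: +$1,270.08 − $4,176.66 → $2,173.74
  May: +$1,270.08 → $3,443.82
  Jun: +$1,270.08 − $538.68 → $4,175.22
  Jul: +$1,270.08 → $5,445.30
  Aug: +$1,270.08 → $6,715.38
  Sep: +$1,270.08 → $7,985.46
  Oct: +$1,270.08 − $10,525.62 → -$1,270.08
  Nov: +$1,270.08 → $0.00
Lowest trial balance = -$1,270.08 (Oct)
Initial deposit = cushion − low point = $1,270.08 − (-$1,270.08) = $2,540.16

$2,540.16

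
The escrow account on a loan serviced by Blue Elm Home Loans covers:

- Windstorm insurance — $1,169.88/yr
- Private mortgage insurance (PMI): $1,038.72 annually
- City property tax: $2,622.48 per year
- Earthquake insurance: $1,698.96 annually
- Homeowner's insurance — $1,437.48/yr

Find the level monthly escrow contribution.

$663.96

Windstorm insurance: $1,169.88 per year
Private mortgage insurance (PMI): $1,038.72 per year
City property tax: $2,622.48 per year
Earthquake insurance: $1,698.96 per year
Homeowner's insurance: $1,437.48 per year
Total annual escrow = $7,967.52
Base monthly escrow = $7,967.52 / 12 = $663.96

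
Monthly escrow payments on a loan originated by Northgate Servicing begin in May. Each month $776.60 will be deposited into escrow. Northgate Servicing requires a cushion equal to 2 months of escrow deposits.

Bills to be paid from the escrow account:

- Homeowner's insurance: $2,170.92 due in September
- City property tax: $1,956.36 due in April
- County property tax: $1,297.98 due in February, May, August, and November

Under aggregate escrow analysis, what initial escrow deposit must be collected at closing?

Cushion = 2 × $776.60 = $1,553.20
Trial balance (start $0, +$776.60 each month, − disbursements):
  May: +$776.60 − $1,297.98 → -$521.38
  Jun: +$776.60 → $255.22
  Jul: +$776.60 → $1,031.82
  Aug: +$776.60 − $1,297.98 → $510.44
  Sep: +$776.60 − $2,170.92 → -$883.88
  Oct: +$776.60 → -$107.28
  Nov: +$776.60 − $1,297.98 → -$628.66
  Dec: +$776.60 → $147.94
  Jan: +$776.60 → $924.54
  Feb: +$776.60 − $1,297.98 → $403.16
  Mar: +$776.60 → $1,179.76
  Apr: +$776.60 − $1,956.36 → $0.00
Lowest trial balance = -$883.88 (Sep)
Initial deposit = cushion − low point = $1,553.20 − (-$883.88) = $2,437.08

$2,437.08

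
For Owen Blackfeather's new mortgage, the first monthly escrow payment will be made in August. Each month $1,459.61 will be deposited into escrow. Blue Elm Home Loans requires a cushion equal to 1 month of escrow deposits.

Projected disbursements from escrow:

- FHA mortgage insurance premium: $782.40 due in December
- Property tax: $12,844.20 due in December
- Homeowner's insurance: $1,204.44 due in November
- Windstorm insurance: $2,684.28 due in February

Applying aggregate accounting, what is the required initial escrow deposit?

$8,992.60

Cushion = 1 × $1,459.61 = $1,459.61
Trial balance (start $0, +$1,459.61 each month, − disbursements):
  Aug: +$1,459.61 → $1,459.61
  Sep: +$1,459.61 → $2,919.22
  Oct: +$1,459.61 → $4,378.83
  Nov: +$1,459.61 − $1,204.44 → $4,634.00
  Dec: +$1,459.61 − $13,626.60 → -$7,532.99
  Jan: +$1,459.61 → -$6,073.38
  Feb: +$1,459.61 − $2,684.28 → -$7,298.05
  Mar: +$1,459.61 → -$5,838.44
  Apr: +$1,459.61 → -$4,378.83
  May: +$1,459.61 → -$2,919.22
  Jun: +$1,459.61 → -$1,459.61
  Jul: +$1,459.61 → $0.00
Lowest trial balance = -$7,532.99 (Dec)
Initial deposit = cushion − low point = $1,459.61 − (-$7,532.99) = $8,992.60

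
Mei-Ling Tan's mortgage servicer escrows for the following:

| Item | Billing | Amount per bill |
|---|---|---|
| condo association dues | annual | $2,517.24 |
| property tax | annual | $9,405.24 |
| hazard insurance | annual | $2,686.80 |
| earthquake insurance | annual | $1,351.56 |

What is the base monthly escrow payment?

Condo association dues — $2,517.24/yr
Property tax — $9,405.24/yr
Hazard insurance — $2,686.80/yr
Earthquake insurance — $1,351.56/yr
Annual escrow total = $2,517.24 + $9,405.24 + $2,686.80 + $1,351.56 = $15,960.84
Base monthly escrow = $15,960.84 / 12 = $1,330.07

$1,330.07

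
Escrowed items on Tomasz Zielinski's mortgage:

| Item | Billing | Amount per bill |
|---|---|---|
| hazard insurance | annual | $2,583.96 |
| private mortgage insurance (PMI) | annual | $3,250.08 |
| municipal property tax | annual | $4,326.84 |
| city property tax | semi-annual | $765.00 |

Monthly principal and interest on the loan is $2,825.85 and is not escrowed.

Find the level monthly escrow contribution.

$974.24

Hazard insurance = $2,583.96
Private mortgage insurance (PMI) = $3,250.08
Municipal property tax = $4,326.84
City property tax = $765.00 × 2 = $1,530.00
Combined annual = $11,690.88
Base monthly escrow = $11,690.88 / 12 = $974.24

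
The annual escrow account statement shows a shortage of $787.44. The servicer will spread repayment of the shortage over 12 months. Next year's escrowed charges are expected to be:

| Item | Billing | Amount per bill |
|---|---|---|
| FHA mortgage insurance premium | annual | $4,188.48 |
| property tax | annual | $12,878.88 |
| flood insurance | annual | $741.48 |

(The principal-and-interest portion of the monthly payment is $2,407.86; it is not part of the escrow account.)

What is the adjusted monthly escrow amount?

FHA mortgage insurance premium — $4,188.48 per year
Property tax — $12,878.88 per year
Flood insurance — $741.48 per year
Yearly total = $4,188.48 + $12,878.88 + $741.48 = $17,808.84
Monthly = $17,808.84 ÷ 12 = $1,484.07
Shortage spread = $787.44 / 12 = $65.62/mo
Adjusted monthly = $1,484.07 + $65.62 = $1,549.69

$1,549.69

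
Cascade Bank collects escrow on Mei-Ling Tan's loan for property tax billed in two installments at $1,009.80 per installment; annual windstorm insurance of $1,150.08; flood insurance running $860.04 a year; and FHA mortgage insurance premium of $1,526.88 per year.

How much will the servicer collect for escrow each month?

Property tax — $1,009.80 × 2 = $2,019.60/yr
Windstorm insurance — $1,150.08/yr
Flood insurance — $860.04/yr
FHA mortgage insurance premium — $1,526.88/yr
Annual escrow total = $2,019.60 + $1,150.08 + $860.04 + $1,526.88 = $5,556.60
Per month = $5,556.60 / 12 = $463.05

$463.05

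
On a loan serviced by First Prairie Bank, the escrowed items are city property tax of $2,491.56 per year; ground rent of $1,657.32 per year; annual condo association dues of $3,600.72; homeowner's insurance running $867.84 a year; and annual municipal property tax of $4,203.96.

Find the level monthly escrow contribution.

City property tax: $2,491.56/yr
Ground rent: $1,657.32/yr
Condo association dues: $3,600.72/yr
Homeowner's insurance: $867.84/yr
Municipal property tax: $4,203.96/yr
Annual escrow total = $2,491.56 + $1,657.32 + $3,600.72 + $867.84 + $4,203.96 = $12,821.40
Base monthly escrow = $12,821.40 ÷ 12 = $1,068.45

$1,068.45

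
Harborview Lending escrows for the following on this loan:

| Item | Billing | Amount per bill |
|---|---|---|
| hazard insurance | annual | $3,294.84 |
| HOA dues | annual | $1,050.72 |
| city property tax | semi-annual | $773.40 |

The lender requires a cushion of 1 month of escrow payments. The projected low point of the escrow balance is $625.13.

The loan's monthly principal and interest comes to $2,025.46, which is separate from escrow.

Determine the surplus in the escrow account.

Hazard insurance = $3,294.84 per year
HOA dues = $1,050.72 per year
City property tax = $773.40 × 2 = $1,546.80 per year
Annual escrow total = $5,892.36
Per month = $5,892.36 ÷ 12 = $491.03
Cushion = 1 × $491.03 = $491.03
Excess over cushion: $625.13 − $491.03 = $134.10

$134.10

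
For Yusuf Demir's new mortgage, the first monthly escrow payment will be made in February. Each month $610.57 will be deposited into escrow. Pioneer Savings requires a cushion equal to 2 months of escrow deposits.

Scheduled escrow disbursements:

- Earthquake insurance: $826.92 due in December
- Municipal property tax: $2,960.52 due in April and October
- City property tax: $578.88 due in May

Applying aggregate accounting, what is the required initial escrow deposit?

$2,349.95

Cushion = 2 × $610.57 = $1,221.14
Trial balance (start $0, +$610.57 each month, − disbursements):
  Feb: +$610.57 → $610.57
  Mar: +$610.57 → $1,221.14
  Apr: +$610.57 − $2,960.52 → -$1,128.81
  May: +$610.57 − $578.88 → -$1,097.12
  Jun: +$610.57 → -$486.55
  Jul: +$610.57 → $124.02
  Aug: +$610.57 → $734.59
  Sep: +$610.57 → $1,345.16
  Oct: +$610.57 − $2,960.52 → -$1,004.79
  Nov: +$610.57 → -$394.22
  Dec: +$610.57 − $826.92 → -$610.57
  Jan: +$610.57 → $0.00
Lowest trial balance = -$1,128.81 (Apr)
Initial deposit = cushion − low point = $1,221.14 − (-$1,128.81) = $2,349.95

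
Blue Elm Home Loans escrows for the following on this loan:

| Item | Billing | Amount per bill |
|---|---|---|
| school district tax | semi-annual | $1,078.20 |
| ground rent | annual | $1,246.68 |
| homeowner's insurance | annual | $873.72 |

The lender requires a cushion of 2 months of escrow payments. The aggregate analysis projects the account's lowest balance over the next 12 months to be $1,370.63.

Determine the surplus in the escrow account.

School district tax: $1,078.20 × 2 = $2,156.40 annually
Ground rent: $1,246.68 annually
Homeowner's insurance: $873.72 annually
Combined annual = $2,156.40 + $1,246.68 + $873.72 = $4,276.80
Monthly = $4,276.80 ÷ 12 = $356.40
Cushion = 2 × $356.40 = $712.80
Surplus = $1,370.63 − $712.80 = $657.83

$657.83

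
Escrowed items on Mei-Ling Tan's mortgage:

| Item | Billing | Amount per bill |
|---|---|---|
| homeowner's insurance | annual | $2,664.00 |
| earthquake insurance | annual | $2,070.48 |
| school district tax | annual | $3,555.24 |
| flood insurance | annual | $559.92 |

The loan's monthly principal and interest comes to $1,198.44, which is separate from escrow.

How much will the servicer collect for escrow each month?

Homeowner's insurance: $2,664.00 annually
Earthquake insurance: $2,070.48 annually
School district tax: $3,555.24 annually
Flood insurance: $559.92 annually
Combined annual = $2,664.00 + $2,070.48 + $3,555.24 + $559.92 = $8,849.64
Monthly escrow = $8,849.64 ÷ 12 = $737.47

$737.47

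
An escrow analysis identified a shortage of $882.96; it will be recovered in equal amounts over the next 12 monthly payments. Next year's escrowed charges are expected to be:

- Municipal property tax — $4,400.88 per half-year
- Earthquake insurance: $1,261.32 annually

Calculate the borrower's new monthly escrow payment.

$912.17

Municipal property tax = $4,400.88 × 2 = $8,801.76/yr
Earthquake insurance = $1,261.32/yr
Yearly total = $8,801.76 + $1,261.32 = $10,063.08
Monthly = $10,063.08 / 12 = $838.59
Shortage spread = $882.96 ÷ 12 = $73.58/mo
New monthly escrow = $838.59 + $73.58 = $912.17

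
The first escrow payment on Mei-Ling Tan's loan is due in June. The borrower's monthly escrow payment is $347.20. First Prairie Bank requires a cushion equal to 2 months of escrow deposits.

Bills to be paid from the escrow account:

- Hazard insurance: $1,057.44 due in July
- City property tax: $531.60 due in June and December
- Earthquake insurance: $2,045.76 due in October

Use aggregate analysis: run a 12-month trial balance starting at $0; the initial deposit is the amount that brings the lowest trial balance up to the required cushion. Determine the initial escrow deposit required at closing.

Cushion = 2 × $347.20 = $694.40
Trial balance (start $0, +$347.20 each month, − disbursements):
  Jun: +$347.20 − $531.60 → -$184.40
  Jul: +$347.20 − $1,057.44 → -$894.64
  Aug: +$347.20 → -$547.44
  Sep: +$347.20 → -$200.24
  Oct: +$347.20 − $2,045.76 → -$1,898.80
  Nov: +$347.20 → -$1,551.60
  Dec: +$347.20 − $531.60 → -$1,736.00
  Jan: +$347.20 → -$1,388.80
  Feb: +$347.20 → -$1,041.60
  Mar: +$347.20 → -$694.40
  Apr: +$347.20 → -$347.20
  May: +$347.20 → $0.00
Lowest trial balance = -$1,898.80 (Oct)
Initial deposit = cushion − low point = $694.40 − (-$1,898.80) = $2,593.20

$2,593.20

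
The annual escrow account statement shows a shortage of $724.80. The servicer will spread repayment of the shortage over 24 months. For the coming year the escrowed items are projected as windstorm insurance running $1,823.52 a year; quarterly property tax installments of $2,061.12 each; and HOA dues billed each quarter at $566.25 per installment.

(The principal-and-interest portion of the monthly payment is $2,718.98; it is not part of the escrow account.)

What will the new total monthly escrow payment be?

Windstorm insurance: $1,823.52/yr
Property tax: $2,061.12 × 4 = $8,244.48/yr
HOA dues: $566.25 × 4 = $2,265.00/yr
Annual escrow total = $1,823.52 + $8,244.48 + $2,265.00 = $12,333.00
Monthly escrow = $12,333.00 / 12 = $1,027.75
Shortage per month = $724.80 / 24 = $30.20
New monthly escrow = $1,027.75 + $30.20 = $1,057.95

$1,057.95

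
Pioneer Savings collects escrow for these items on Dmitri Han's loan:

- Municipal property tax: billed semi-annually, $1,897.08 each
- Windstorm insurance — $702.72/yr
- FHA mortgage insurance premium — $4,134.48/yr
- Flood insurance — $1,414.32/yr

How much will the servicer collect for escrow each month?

$837.14

Municipal property tax — $1,897.08 × 2 = $3,794.16
Windstorm insurance — $702.72
FHA mortgage insurance premium — $4,134.48
Flood insurance — $1,414.32
Yearly total = $10,045.68
Monthly escrow = $10,045.68 / 12 = $837.14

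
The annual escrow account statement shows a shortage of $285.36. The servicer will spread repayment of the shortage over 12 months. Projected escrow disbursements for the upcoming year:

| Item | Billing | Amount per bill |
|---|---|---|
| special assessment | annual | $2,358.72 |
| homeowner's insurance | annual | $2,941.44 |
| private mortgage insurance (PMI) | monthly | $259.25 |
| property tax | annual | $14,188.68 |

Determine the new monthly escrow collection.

$1,907.10

Special assessment: $2,358.72/yr
Homeowner's insurance: $2,941.44/yr
Private mortgage insurance (PMI): $259.25 × 12 = $3,111.00/yr
Property tax: $14,188.68/yr
Total per year = $22,599.84
Base monthly escrow = $22,599.84 / 12 = $1,883.32
Shortage per month = $285.36 / 12 = $23.78
Adjusted monthly = $1,883.32 + $23.78 = $1,907.10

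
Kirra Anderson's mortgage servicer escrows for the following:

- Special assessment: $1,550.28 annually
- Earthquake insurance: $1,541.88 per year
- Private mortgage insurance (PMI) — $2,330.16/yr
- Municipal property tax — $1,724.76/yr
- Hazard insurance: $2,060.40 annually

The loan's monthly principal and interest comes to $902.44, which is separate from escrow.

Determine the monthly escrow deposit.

Special assessment — $1,550.28
Earthquake insurance — $1,541.88
Private mortgage insurance (PMI) — $2,330.16
Municipal property tax — $1,724.76
Hazard insurance — $2,060.40
Combined annual = $1,550.28 + $1,541.88 + $2,330.16 + $1,724.76 + $2,060.40 = $9,207.48
Monthly escrow = $9,207.48 / 12 = $767.29

$767.29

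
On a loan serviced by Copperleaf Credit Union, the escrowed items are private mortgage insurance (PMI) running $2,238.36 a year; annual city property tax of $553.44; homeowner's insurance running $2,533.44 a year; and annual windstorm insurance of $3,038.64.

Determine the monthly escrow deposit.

Private mortgage insurance (PMI) = $2,238.36
City property tax = $553.44
Homeowner's insurance = $2,533.44
Windstorm insurance = $3,038.64
Combined annual = $2,238.36 + $553.44 + $2,533.44 + $3,038.64 = $8,363.88
Monthly escrow = $8,363.88 / 12 = $696.99

$696.99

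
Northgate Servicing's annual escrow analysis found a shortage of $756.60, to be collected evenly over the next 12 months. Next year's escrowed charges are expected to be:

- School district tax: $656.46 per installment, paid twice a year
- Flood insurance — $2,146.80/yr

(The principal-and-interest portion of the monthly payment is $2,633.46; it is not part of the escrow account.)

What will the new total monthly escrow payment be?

School district tax = $656.46 × 2 = $1,312.92 annually
Flood insurance = $2,146.80 annually
Combined annual = $3,459.72
Per month = $3,459.72 ÷ 12 = $288.31
Shortage per month = $756.60 / 12 = $63.05
Adjusted monthly = $288.31 + $63.05 = $351.36

$351.36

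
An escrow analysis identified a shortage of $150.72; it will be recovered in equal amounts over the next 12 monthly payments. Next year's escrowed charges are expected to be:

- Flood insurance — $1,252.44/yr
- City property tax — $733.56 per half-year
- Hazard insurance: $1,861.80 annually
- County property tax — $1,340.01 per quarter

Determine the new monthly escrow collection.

$841.01

Flood insurance: $1,252.44 per year
City property tax: $733.56 × 2 = $1,467.12 per year
Hazard insurance: $1,861.80 per year
County property tax: $1,340.01 × 4 = $5,360.04 per year
Total per year = $1,252.44 + $1,467.12 + $1,861.80 + $5,360.04 = $9,941.40
Monthly = $9,941.40 ÷ 12 = $828.45
Shortage per month = $150.72 / 12 = $12.56
New monthly escrow = $828.45 + $12.56 = $841.01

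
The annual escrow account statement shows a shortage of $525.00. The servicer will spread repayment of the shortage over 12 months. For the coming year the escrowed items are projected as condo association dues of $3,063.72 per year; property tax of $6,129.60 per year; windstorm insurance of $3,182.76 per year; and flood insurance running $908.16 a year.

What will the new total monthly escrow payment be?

$1,150.77

Condo association dues — $3,063.72/yr
Property tax — $6,129.60/yr
Windstorm insurance — $3,182.76/yr
Flood insurance — $908.16/yr
Total annual escrow = $3,063.72 + $6,129.60 + $3,182.76 + $908.16 = $13,284.24
Monthly escrow = $13,284.24 ÷ 12 = $1,107.02
Shortage per month = $525.00 / 12 = $43.75
New monthly escrow = $1,107.02 + $43.75 = $1,150.77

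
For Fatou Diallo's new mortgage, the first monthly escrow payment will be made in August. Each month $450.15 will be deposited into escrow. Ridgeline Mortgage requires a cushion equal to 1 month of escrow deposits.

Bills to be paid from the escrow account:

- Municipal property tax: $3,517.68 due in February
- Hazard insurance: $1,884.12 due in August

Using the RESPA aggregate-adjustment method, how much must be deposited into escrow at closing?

$2,700.90

Cushion = 1 × $450.15 = $450.15
Trial balance (start $0, +$450.15 each month, − disbursements):
  Aug: +$450.15 − $1,884.12 → -$1,433.97
  Sep: +$450.15 → -$983.82
  Oct: +$450.15 → -$533.67
  Nov: +$450.15 → -$83.52
  Dec: +$450.15 → $366.63
  Jan: +$450.15 → $816.78
  Feb: +$450.15 − $3,517.68 → -$2,250.75
  Mar: +$450.15 → -$1,800.60
  Apr: +$450.15 → -$1,350.45
  May: +$450.15 → -$900.30
  Jun: +$450.15 → -$450.15
  Jul: +$450.15 → $0.00
Lowest trial balance = -$2,250.75 (Feb)
Initial deposit = cushion − low point = $450.15 − (-$2,250.75) = $2,700.90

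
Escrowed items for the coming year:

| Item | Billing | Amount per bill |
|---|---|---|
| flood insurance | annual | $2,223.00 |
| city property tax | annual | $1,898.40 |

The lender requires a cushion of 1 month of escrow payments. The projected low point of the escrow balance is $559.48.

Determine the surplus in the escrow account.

Flood insurance = $2,223.00
City property tax = $1,898.40
Yearly total = $2,223.00 + $1,898.40 = $4,121.40
Base monthly escrow = $4,121.40 ÷ 12 = $343.45
Required reserve = 1 × $343.45 = $343.45
Surplus = $559.48 − $343.45 = $216.03

$216.03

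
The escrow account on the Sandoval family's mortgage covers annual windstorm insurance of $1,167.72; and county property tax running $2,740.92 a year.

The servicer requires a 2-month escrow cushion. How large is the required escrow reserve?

Windstorm insurance = $1,167.72/yr
County property tax = $2,740.92/yr
Combined annual = $1,167.72 + $2,740.92 = $3,908.64
Per month = $3,908.64 ÷ 12 = $325.72
Cushion = 2 × $325.72 = $651.44

$651.44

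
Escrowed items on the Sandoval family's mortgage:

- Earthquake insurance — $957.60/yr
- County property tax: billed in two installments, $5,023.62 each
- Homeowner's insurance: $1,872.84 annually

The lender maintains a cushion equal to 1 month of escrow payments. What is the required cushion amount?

Earthquake insurance: $957.60 annually
County property tax: $5,023.62 × 2 = $10,047.24 annually
Homeowner's insurance: $1,872.84 annually
Yearly total = $957.60 + $10,047.24 + $1,872.84 = $12,877.68
Monthly escrow = $12,877.68 ÷ 12 = $1,073.14
Reserve = 1 × $1,073.14 = $1,073.14

$1,073.14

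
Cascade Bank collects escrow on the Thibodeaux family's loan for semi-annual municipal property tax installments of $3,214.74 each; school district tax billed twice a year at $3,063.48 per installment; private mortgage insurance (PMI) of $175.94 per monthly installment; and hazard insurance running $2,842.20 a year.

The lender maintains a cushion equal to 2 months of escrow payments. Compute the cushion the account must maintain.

$2,918.32

Municipal property tax — $3,214.74 × 2 = $6,429.48 per year
School district tax — $3,063.48 × 2 = $6,126.96 per year
Private mortgage insurance (PMI) — $175.94 × 12 = $2,111.28 per year
Hazard insurance — $2,842.20 per year
Yearly total = $17,509.92
Monthly = $17,509.92 ÷ 12 = $1,459.16
Required cushion = 2 × $1,459.16 = $2,918.32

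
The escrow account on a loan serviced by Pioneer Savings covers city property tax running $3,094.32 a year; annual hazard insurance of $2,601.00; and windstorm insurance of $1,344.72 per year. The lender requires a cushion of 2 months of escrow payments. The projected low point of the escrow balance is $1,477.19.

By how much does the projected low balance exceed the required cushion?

$303.85

City property tax: $3,094.32
Hazard insurance: $2,601.00
Windstorm insurance: $1,344.72
Combined annual = $7,040.04
Monthly escrow = $7,040.04 ÷ 12 = $586.67
Required cushion = 2 × $586.67 = $1,173.34
Excess over cushion: $1,477.19 − $1,173.34 = $303.85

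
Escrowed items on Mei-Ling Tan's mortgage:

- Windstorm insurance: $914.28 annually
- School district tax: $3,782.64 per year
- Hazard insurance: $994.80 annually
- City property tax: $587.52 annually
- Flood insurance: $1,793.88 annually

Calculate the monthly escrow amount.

$672.76

Windstorm insurance = $914.28 annually
School district tax = $3,782.64 annually
Hazard insurance = $994.80 annually
City property tax = $587.52 annually
Flood insurance = $1,793.88 annually
Yearly total = $8,073.12
Monthly escrow = $8,073.12 ÷ 12 = $672.76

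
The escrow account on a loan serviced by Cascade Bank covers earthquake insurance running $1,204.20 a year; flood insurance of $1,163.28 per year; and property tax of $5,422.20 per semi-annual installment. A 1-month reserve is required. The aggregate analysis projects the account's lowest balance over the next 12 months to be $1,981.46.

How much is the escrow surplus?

$880.47

Earthquake insurance = $1,204.20 annually
Flood insurance = $1,163.28 annually
Property tax = $5,422.20 × 2 = $10,844.40 annually
Total annual escrow = $1,204.20 + $1,163.28 + $10,844.40 = $13,211.88
Monthly escrow = $13,211.88 ÷ 12 = $1,100.99
Cushion = 1 × $1,100.99 = $1,100.99
Excess over cushion: $1,981.46 − $1,100.99 = $880.47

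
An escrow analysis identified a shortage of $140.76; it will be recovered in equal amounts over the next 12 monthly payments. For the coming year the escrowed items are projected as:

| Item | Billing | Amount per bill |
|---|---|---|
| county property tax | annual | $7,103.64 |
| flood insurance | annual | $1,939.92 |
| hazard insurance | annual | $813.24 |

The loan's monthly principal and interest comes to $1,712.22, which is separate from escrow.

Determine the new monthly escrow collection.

$833.13

County property tax — $7,103.64 per year
Flood insurance — $1,939.92 per year
Hazard insurance — $813.24 per year
Combined annual = $9,856.80
Per month = $9,856.80 ÷ 12 = $821.40
Shortage per month = $140.76 / 12 = $11.73
New monthly escrow = $821.40 + $11.73 = $833.13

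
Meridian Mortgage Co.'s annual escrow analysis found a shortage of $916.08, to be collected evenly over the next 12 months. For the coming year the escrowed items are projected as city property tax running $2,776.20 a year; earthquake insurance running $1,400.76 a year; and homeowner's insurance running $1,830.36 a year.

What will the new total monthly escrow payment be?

$576.95

City property tax = $2,776.20 annually
Earthquake insurance = $1,400.76 annually
Homeowner's insurance = $1,830.36 annually
Yearly total = $2,776.20 + $1,400.76 + $1,830.36 = $6,007.32
Monthly escrow = $6,007.32 / 12 = $500.61
Shortage spread = $916.08 / 12 = $76.34/mo
New monthly escrow = $500.61 + $76.34 = $576.95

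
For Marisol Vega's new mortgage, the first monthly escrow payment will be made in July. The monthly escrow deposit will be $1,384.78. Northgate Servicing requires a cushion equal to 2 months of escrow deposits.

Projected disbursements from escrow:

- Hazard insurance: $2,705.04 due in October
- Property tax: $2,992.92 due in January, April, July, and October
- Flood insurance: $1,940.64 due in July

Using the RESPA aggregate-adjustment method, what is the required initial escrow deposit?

$7,861.96

Cushion = 2 × $1,384.78 = $2,769.56
Trial balance (start $0, +$1,384.78 each month, − disbursements):
  Jul: +$1,384.78 − $4,933.56 → -$3,548.78
  Aug: +$1,384.78 → -$2,164.00
  Sep: +$1,384.78 → -$779.22
  Oct: +$1,384.78 − $5,697.96 → -$5,092.40
  Nov: +$1,384.78 → -$3,707.62
  Dec: +$1,384.78 → -$2,322.84
  Jan: +$1,384.78 − $2,992.92 → -$3,930.98
  Feb: +$1,384.78 → -$2,546.20
  Mar: +$1,384.78 → -$1,161.42
  Apr: +$1,384.78 − $2,992.92 → -$2,769.56
  May: +$1,384.78 → -$1,384.78
  Jun: +$1,384.78 → $0.00
Lowest trial balance = -$5,092.40 (Oct)
Initial deposit = cushion − low point = $2,769.56 − (-$5,092.40) = $7,861.96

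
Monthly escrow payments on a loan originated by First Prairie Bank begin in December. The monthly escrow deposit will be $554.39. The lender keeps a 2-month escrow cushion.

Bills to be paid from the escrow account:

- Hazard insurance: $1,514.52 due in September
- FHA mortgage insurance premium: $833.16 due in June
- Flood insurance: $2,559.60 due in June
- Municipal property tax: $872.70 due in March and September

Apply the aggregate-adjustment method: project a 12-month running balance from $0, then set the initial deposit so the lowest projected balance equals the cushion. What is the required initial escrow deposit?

Cushion = 2 × $554.39 = $1,108.78
Trial balance (start $0, +$554.39 each month, − disbursements):
  Dec: +$554.39 → $554.39
  Jan: +$554.39 → $1,108.78
  Feb: +$554.39 → $1,663.17
  Mar: +$554.39 − $872.70 → $1,344.86
  Apr: +$554.39 → $1,899.25
  May: +$554.39 → $2,453.64
  Jun: +$554.39 − $3,392.76 → -$384.73
  Jul: +$554.39 → $169.66
  Aug: +$554.39 → $724.05
  Sep: +$554.39 − $2,387.22 → -$1,108.78
  Oct: +$554.39 → -$554.39
  Nov: +$554.39 → $0.00
Lowest trial balance = -$1,108.78 (Sep)
Initial deposit = cushion − low point = $1,108.78 − (-$1,108.78) = $2,217.56

$2,217.56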